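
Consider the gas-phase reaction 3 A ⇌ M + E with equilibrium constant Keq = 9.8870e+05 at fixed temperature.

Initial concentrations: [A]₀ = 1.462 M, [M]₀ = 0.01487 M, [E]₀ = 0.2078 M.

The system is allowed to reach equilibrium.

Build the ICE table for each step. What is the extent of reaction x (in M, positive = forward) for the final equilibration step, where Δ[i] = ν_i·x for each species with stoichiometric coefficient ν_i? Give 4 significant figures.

x = 0.485 M

Q₀ = 9.8881e-04 vs Keq = 9.8870e+05 ⇒ Q<K, forward
Step 1:
                  A         M         E
  init        1.462   0.01487    0.2078
  Δ          -1.455     0.485     0.485
  eq       0.007049    0.4999    0.6928
  solve Keq expr → x = 0.485; check Q = 9.8870e+05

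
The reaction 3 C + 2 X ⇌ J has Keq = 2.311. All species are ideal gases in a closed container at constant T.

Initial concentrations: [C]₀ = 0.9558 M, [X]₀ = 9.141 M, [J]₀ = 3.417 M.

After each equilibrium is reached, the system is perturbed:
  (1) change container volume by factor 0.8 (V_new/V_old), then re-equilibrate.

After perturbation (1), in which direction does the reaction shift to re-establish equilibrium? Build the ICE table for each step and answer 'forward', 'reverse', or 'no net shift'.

Direction: forward

Q₀ = 0.04683 vs Keq = 2.311 ⇒ Q<K, forward
Step 1:
                    C           X           J
  I            0.9558       9.141       3.417
  C           -0.6804     -0.4536      0.2268
  E            0.2754       8.687       3.644
  solve Keq expr → x = 0.2268; check Q = 2.311
Then change container volume by factor 0.8 (V_new/V_old).
Step 2:
                    C           X           J
  I            0.3443       10.86       4.555
  C          -0.08714    -0.05809     0.02905
  E            0.2571        10.8       4.584
  solve Keq expr → x = 0.02905; check Q = 2.311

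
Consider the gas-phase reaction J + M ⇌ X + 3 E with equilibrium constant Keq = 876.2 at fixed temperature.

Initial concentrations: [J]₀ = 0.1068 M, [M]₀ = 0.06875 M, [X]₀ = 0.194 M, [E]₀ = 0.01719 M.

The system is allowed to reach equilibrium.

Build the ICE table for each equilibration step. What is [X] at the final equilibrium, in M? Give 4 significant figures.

Q₀ = 1.3421e-04 vs Keq = 876.2 ⇒ Q<K, forward
Step 1:
                  J         M         X         E
  I          0.1068   0.06875     0.194   0.01719
  C        -0.06866  -0.06866   0.06866     0.206
  E         0.03814 8.7377e-05    0.2627    0.2232
  solve Keq expr → x = 0.06866; check Q = 876.2

[X]_eq = 0.2627 M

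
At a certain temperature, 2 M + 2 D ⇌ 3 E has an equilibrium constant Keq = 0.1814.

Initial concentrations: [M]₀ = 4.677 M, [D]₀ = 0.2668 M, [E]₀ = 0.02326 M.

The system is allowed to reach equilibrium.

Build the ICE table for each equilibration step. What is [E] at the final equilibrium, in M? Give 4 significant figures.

Q₀ = 8.0821e-06 vs Keq = 0.1814 ⇒ Q<K, forward
Step 1:
                    M           D           E
  Initial       4.677      0.2668     0.02326
  Change      -0.1823     -0.1823      0.2735
  Equil         4.495     0.08446      0.2968
  solve Keq expr → x = 0.09117; check Q = 0.1814

[E]_eq = 0.2968 M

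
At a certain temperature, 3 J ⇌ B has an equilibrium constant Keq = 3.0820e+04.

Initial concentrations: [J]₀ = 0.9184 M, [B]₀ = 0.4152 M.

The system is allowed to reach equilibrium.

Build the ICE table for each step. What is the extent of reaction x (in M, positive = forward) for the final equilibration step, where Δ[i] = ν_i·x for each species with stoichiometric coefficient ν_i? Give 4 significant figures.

Q₀ = 0.536 vs Keq = 3.0820e+04 ⇒ Q<K, forward
Step 1:
                   J          B
  Initial     0.9184     0.4152
  Change     -0.8899     0.2966
  Equil      0.02848     0.7118
  solve Keq expr → x = 0.2966; check Q = 3.0820e+04

x = 0.2966 M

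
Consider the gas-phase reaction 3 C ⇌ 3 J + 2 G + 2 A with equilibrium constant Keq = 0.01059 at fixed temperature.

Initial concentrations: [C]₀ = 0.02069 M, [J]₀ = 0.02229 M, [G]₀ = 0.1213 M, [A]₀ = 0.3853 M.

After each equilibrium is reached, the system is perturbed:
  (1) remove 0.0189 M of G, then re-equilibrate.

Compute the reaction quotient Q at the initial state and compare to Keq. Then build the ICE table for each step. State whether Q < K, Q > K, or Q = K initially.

Q₀ = 0.002731 vs Keq = 0.01059 ⇒ Q<K, forward
Step 1:
                   C          J          G          A
  I          0.02069    0.02229     0.1213     0.3853
  C        -0.004511   0.004511   0.003007   0.003007
  E          0.01618     0.0268     0.1243     0.3883
  solve Keq expr → x = 0.001504; check Q = 0.01059
Then remove 0.0189 M of G.
Step 2:
                   C          J          G          A
  I          0.01618     0.0268     0.1054     0.3883
  C        -0.001039   0.001039 6.9259e-04 6.9259e-04
  E          0.01514    0.02784     0.1061      0.389
  solve Keq expr → x = 3.4630e-04; check Q = 0.01059

Q₀ = 0.002731; Q < K (proceeds forward)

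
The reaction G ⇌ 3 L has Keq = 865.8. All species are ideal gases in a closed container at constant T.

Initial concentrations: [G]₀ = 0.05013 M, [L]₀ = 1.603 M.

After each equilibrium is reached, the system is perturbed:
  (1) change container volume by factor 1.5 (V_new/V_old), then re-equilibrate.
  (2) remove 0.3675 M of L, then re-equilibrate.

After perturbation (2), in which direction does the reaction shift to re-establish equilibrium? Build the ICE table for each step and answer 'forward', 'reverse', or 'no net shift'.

Direction: forward

Q₀ = 82.17 vs Keq = 865.8 ⇒ Q<K, forward
Step 1:
                   G          L
  I          0.05013      1.603
  C         -0.04409     0.1323
  E         0.006035      1.735
  solve Keq expr → x = 0.04409; check Q = 865.8
Then change container volume by factor 1.5 (V_new/V_old).
Step 2:
                   G          L
  I         0.004023      1.157
  C        -0.002204   0.006613
  E         0.001819      1.163
  solve Keq expr → x = 0.002204; check Q = 865.8
Then remove 0.3675 M of L.
Step 3:
                   G          L
  I         0.001819      0.796
  C        -0.001228   0.003685
  E       5.9060e-04     0.7997
  solve Keq expr → x = 0.001228; check Q = 865.8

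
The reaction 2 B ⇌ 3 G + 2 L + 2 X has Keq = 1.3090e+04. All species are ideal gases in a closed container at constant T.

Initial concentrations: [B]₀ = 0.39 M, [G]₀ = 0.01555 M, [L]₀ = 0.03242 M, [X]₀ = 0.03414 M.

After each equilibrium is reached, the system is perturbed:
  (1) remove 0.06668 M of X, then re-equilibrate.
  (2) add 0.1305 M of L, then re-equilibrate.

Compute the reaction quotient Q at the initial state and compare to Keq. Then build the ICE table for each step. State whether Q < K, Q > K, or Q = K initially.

Q₀ = 3.0284e-11 vs Keq = 1.3090e+04 ⇒ Q<K, forward
Step 1:
                  B         G         L         X
  init         0.39   0.01555   0.03242   0.03414
  Δ         -0.3893    0.5839    0.3893    0.3893
  eq      7.2434e-04    0.5995    0.4217    0.4234
  solve Keq expr → x = 0.1946; check Q = 1.3090e+04
Then remove 0.06668 M of X.
Step 2:
                  B         G         L         X
  init    7.2434e-04    0.5995    0.4217    0.3567
  Δ       -1.1345e-04 1.7018e-04 1.1345e-04 1.1345e-04
  eq      6.1089e-04    0.5996    0.4218    0.3568
  solve Keq expr → x = 5.6726e-05; check Q = 1.3090e+04
Then add 0.1305 M of L.
Step 3:
                  B         G         L         X
  init    6.1089e-04    0.5996    0.5523    0.3568
  Δ       1.8774e-04 -2.8161e-04 -1.8774e-04 -1.8774e-04
  eq      7.9863e-04    0.5994    0.5521    0.3567
  solve Keq expr → x = -9.3871e-05; check Q = 1.3090e+04

Q₀ = 3.0284e-11; Q < K (proceeds forward)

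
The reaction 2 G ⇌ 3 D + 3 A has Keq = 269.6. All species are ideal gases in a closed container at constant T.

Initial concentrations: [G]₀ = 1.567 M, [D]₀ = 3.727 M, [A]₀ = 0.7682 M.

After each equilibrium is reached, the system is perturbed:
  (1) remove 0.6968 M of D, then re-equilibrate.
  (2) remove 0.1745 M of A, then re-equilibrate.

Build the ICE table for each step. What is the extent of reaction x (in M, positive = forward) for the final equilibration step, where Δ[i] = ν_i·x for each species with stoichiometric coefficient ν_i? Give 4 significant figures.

x = 0.02715 M

Q₀ = 9.558 vs Keq = 269.6 ⇒ Q<K, forward
Step 1:
                    G           D           A
  Initial       1.567       3.727      0.7682
  Change      -0.4961      0.7442      0.7442
  Equil         1.071       4.471       1.512
  solve Keq expr → x = 0.2481; check Q = 269.6
Then remove 0.6968 M of D.
Step 2:
                    G           D           A
  Initial       1.071       3.774       1.512
  Change     -0.08506      0.1276      0.1276
  Equil        0.9858       3.902        1.64
  solve Keq expr → x = 0.04253; check Q = 269.6
Then remove 0.1745 M of A.
Step 3:
                    G           D           A
  Initial      0.9858       3.902       1.465
  Change     -0.05429     0.08144     0.08144
  Equil        0.9315       3.983       1.547
  solve Keq expr → x = 0.02715; check Q = 269.6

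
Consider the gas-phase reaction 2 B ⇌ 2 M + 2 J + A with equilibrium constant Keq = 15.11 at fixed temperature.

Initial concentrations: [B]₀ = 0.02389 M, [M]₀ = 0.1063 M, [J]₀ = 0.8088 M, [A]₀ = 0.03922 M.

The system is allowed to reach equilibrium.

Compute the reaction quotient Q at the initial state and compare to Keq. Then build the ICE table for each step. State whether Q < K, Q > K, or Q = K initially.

Q₀ = 0.508 vs Keq = 15.11 ⇒ Q<K, forward
Step 1:
                    B           M           J           A
  I           0.02389      0.1063      0.8088     0.03922
  C          -0.01808     0.01808     0.01808    0.009039
  E          0.005812      0.1244      0.8269     0.04826
  solve Keq expr → x = 0.009039; check Q = 15.11

Q₀ = 0.508; Q < K (proceeds forward)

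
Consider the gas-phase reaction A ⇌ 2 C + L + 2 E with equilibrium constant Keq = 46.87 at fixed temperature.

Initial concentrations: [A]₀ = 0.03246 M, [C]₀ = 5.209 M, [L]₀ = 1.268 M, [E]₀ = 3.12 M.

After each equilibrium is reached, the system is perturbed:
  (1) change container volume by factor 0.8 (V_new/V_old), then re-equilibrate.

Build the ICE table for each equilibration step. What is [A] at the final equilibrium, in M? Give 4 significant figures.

Q₀ = 1.0318e+04 vs Keq = 46.87 ⇒ Q>K, reverse
Step 1:
                   A          C          L          E
  init       0.03246      5.209      1.268       3.12
  Δ           0.6465     -1.293    -0.6465     -1.293
  eq          0.6789      3.916     0.6215      1.827
  solve Keq expr → x = -0.6465; check Q = 46.87
Then change container volume by factor 0.8 (V_new/V_old).
Step 2:
                   A          C          L          E
  init        0.8486      4.895     0.7769      2.284
  Δ           0.1694    -0.3388    -0.1694    -0.3388
  eq           1.018      4.556     0.6075      1.945
  solve Keq expr → x = -0.1694; check Q = 46.87

[A]_eq = 1.018 M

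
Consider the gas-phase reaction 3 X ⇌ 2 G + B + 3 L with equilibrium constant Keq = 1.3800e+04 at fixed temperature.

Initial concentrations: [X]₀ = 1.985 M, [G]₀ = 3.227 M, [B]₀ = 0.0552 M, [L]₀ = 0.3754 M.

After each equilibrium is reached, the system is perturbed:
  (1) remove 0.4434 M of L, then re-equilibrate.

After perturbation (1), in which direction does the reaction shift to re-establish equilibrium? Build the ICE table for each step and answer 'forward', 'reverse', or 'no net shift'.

Direction: forward

Q₀ = 0.003888 vs Keq = 1.3800e+04 ⇒ Q<K, forward
Step 1:
                  X         G         B         L
  I           1.985     3.227    0.0552    0.3754
  C          -1.776     1.184    0.5921     1.776
  E          0.2087     4.411    0.6473     2.152
  solve Keq expr → x = 0.5921; check Q = 1.3800e+04
Then remove 0.4434 M of L.
Step 2:
                  X         G         B         L
  I          0.2087     4.411    0.6473     1.708
  C        -0.03763   0.02509   0.01254   0.03763
  E          0.1711     4.436    0.6598     1.746
  solve Keq expr → x = 0.01254; check Q = 1.3800e+04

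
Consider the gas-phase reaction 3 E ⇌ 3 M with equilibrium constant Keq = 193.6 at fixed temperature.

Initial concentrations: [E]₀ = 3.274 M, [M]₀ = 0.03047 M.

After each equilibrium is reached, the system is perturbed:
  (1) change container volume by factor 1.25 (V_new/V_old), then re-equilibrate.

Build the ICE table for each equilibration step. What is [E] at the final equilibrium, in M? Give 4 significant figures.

Q₀ = 8.0609e-07 vs Keq = 193.6 ⇒ Q<K, forward
Step 1:
                   E          M
  init         3.274    0.03047
  Δ           -2.787      2.787
  eq           0.487      2.817
  solve Keq expr → x = 0.929; check Q = 193.6
Then change container volume by factor 1.25 (V_new/V_old).
Step 2:
                   E          M
  init        0.3896      2.254
  Δ                0          0
  eq          0.3896      2.254
  solve Keq expr → x = 0; check Q = 193.6

[E]_eq = 0.3896 M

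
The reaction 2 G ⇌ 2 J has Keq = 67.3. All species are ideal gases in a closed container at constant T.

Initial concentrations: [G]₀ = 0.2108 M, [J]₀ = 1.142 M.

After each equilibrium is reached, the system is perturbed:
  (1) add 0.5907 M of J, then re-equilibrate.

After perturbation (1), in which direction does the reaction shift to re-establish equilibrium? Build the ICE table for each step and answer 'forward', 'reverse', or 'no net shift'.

Q₀ = 29.35 vs Keq = 67.3 ⇒ Q<K, forward
Step 1:
                    G           J
  Initial      0.2108       1.142
  Change     -0.06381     0.06381
  Equil         0.147       1.206
  solve Keq expr → x = 0.03191; check Q = 67.3
Then add 0.5907 M of J.
Step 2:
                    G           J
  Initial       0.147       1.797
  Change      0.06418    -0.06418
  Equil        0.2112       1.732
  solve Keq expr → x = -0.03209; check Q = 67.3

Direction: reverse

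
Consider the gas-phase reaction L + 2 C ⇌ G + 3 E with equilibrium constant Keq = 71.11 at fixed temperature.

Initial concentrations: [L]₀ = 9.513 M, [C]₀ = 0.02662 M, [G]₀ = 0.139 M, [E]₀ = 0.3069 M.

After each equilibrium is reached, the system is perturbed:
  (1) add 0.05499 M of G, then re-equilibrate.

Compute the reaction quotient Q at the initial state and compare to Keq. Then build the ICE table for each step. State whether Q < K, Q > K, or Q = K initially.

Q₀ = 0.596; Q < K (proceeds forward)

Q₀ = 0.596 vs Keq = 71.11 ⇒ Q<K, forward
Step 1:
                  L         C         G         E
  I           9.513   0.02662     0.139    0.3069
  C        -0.01181  -0.02363   0.01181   0.03544
  E           9.501  0.002993    0.1508    0.3423
  solve Keq expr → x = 0.01181; check Q = 71.11
Then add 0.05499 M of G.
Step 2:
                  L         C         G         E
  I           9.501  0.002993    0.2058    0.3423
  C       2.4495e-04 4.8990e-04 -2.4495e-04 -7.3486e-04
  E           9.501  0.003483    0.2056    0.3416
  solve Keq expr → x = -2.4495e-04; check Q = 71.11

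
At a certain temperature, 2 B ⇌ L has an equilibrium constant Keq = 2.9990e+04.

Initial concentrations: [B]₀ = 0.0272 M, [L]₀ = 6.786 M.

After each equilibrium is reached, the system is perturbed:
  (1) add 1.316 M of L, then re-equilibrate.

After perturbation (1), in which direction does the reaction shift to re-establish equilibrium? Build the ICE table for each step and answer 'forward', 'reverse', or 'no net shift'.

Q₀ = 9172 vs Keq = 2.9990e+04 ⇒ Q<K, forward
Step 1:
                  B         L
  init       0.0272     6.786
  Δ        -0.01215  0.006075
  eq        0.01505     6.792
  solve Keq expr → x = 0.006075; check Q = 2.9990e+04
Then add 1.316 M of L.
Step 2:
                  B         L
  init      0.01505     8.108
  Δ        0.001393 -6.9636e-04
  eq        0.01644     8.107
  solve Keq expr → x = -6.9636e-04; check Q = 2.9990e+04

Direction: reverse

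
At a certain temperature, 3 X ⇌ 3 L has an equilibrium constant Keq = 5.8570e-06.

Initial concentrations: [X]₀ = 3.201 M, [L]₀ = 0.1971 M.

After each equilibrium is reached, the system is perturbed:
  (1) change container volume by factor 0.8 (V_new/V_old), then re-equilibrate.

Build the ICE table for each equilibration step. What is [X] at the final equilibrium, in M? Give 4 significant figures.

[X]_eq = 4.172 M

Q₀ = 2.3345e-04 vs Keq = 5.8570e-06 ⇒ Q>K, reverse
Step 1:
                   X          L
  Initial      3.201     0.1971
  Change      0.1369    -0.1369
  Equil        3.338    0.06017
  solve Keq expr → x = -0.04564; check Q = 5.8570e-06
Then change container volume by factor 0.8 (V_new/V_old).
Step 2:
                   X          L
  Initial      4.172    0.07521
  Change           0          0
  Equil        4.172    0.07521
  solve Keq expr → x = 0; check Q = 5.8570e-06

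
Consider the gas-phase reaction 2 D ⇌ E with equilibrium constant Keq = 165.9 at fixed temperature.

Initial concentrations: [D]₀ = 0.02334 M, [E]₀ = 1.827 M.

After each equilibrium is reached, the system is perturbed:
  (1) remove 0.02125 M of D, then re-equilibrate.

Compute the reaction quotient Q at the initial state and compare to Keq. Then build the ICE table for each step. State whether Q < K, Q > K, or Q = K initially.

Q₀ = 3354; Q > K (proceeds reverse)

Q₀ = 3354 vs Keq = 165.9 ⇒ Q>K, reverse
Step 1:
                    D           E
  init        0.02334       1.827
  Δ           0.08044    -0.04022
  eq           0.1038       1.787
  solve Keq expr → x = -0.04022; check Q = 165.9
Then remove 0.02125 M of D.
Step 2:
                    D           E
  init        0.08253       1.787
  Δ           0.02095    -0.01047
  eq           0.1035       1.776
  solve Keq expr → x = -0.01047; check Q = 165.9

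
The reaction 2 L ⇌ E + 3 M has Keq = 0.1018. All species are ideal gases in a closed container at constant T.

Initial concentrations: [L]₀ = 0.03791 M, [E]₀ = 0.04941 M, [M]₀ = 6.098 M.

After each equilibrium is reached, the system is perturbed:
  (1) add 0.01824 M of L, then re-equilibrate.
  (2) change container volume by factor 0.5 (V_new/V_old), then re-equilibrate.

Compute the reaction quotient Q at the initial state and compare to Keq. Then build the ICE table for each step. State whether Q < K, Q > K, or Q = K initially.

Q₀ = 7796 vs Keq = 0.1018 ⇒ Q>K, reverse
Step 1:
                    L           E           M
  init        0.03791     0.04941       6.098
  Δ            0.0988     -0.0494     -0.1482
  eq           0.1367  9.0335e-06        5.95
  solve Keq expr → x = -0.0494; check Q = 0.1018
Then add 0.01824 M of L.
Step 2:
                    L           E           M
  init          0.155  9.0335e-06        5.95
  Δ       -5.1409e-06  2.5705e-06  7.7114e-06
  eq           0.1549  1.1604e-05        5.95
  solve Keq expr → x = 2.5705e-06; check Q = 0.1018
Then change container volume by factor 0.5 (V_new/V_old).
Step 3:
                    L           E           M
  init         0.3099  2.3208e-05        11.9
  Δ        3.4809e-05 -1.7405e-05 -5.2214e-05
  eq           0.3099  5.8033e-06        11.9
  solve Keq expr → x = -1.7405e-05; check Q = 0.1018

Q₀ = 7796; Q > K (proceeds reverse)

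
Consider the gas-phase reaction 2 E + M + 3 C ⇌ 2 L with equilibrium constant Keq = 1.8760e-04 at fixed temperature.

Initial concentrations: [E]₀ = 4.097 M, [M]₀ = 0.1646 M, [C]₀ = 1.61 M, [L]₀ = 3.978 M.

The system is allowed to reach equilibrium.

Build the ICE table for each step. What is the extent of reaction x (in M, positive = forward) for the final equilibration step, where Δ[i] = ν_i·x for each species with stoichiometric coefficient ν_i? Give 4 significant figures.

Q₀ = 1.372 vs Keq = 1.8760e-04 ⇒ Q>K, reverse
Step 1:
                    E           M           C           L
  init          4.097      0.1646        1.61       3.978
  Δ             2.572       1.286       3.858      -2.572
  eq            6.669        1.45       5.468       1.406
  solve Keq expr → x = -1.286; check Q = 1.8760e-04

x = -1.286 M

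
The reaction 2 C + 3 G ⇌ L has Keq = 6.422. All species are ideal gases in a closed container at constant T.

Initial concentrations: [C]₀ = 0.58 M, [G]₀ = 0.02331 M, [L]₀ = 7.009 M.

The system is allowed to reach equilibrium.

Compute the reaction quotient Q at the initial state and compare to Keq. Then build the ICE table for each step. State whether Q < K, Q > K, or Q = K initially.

Q₀ = 1.6450e+06; Q > K (proceeds reverse)

Q₀ = 1.6450e+06 vs Keq = 6.422 ⇒ Q>K, reverse
Step 1:
                   C          G          L
  Initial       0.58    0.02331      7.009
  Change      0.5928     0.8892    -0.2964
  Equil        1.173     0.9125      6.713
  solve Keq expr → x = -0.2964; check Q = 6.422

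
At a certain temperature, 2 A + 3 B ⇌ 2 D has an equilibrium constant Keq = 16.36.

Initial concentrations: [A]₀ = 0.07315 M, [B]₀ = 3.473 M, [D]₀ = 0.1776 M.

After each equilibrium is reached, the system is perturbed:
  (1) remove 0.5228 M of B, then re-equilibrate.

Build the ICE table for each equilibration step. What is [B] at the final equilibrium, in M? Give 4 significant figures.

Q₀ = 0.1407 vs Keq = 16.36 ⇒ Q<K, forward
Step 1:
                   A          B          D
  init       0.07315      3.473     0.1776
  Δ         -0.06355   -0.09532    0.06355
  eq        0.009604      3.378     0.2411
  solve Keq expr → x = 0.03177; check Q = 16.36
Then remove 0.5228 M of B.
Step 2:
                   A          B          D
  init      0.009604      2.855     0.2411
  Δ         0.002597   0.003896  -0.002597
  eq          0.0122      2.859     0.2385
  solve Keq expr → x = -0.001299; check Q = 16.36

[B]_eq = 2.859 M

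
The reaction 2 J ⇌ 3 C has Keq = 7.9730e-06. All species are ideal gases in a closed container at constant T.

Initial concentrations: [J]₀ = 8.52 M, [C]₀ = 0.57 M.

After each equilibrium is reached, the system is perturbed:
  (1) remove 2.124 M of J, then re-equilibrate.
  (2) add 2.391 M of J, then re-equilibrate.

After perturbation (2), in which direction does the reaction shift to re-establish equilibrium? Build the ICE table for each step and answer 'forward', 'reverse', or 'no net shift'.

Q₀ = 0.002551 vs Keq = 7.9730e-06 ⇒ Q>K, reverse
Step 1:
                    J           C
  init           8.52        0.57
  Δ             0.323     -0.4846
  eq            8.843     0.08543
  solve Keq expr → x = -0.1615; check Q = 7.9730e-06
Then remove 2.124 M of J.
Step 2:
                    J           C
  init          6.719     0.08543
  Δ          0.009486    -0.01423
  eq            6.729      0.0712
  solve Keq expr → x = -0.004743; check Q = 7.9730e-06
Then add 2.391 M of J.
Step 3:
                    J           C
  init           9.12      0.0712
  Δ          -0.01062     0.01593
  eq            9.109     0.08713
  solve Keq expr → x = 0.005311; check Q = 7.9730e-06

Direction: forward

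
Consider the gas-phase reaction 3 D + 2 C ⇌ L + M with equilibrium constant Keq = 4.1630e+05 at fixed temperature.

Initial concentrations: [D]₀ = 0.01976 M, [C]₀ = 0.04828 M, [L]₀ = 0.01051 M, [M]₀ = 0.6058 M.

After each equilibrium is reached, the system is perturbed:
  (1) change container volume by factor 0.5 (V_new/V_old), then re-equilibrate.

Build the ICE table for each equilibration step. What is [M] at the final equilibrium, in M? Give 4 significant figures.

[M]_eq = 1.217 M

Q₀ = 3.5403e+05 vs Keq = 4.1630e+05 ⇒ Q<K, forward
Step 1:
                  D         C         L         M
  init      0.01976   0.04828   0.01051    0.6058
  Δ       -7.5556e-04 -5.0370e-04 2.5185e-04 2.5185e-04
  eq          0.019   0.04778   0.01076    0.6061
  solve Keq expr → x = 2.5185e-04; check Q = 4.1630e+05
Then change container volume by factor 0.5 (V_new/V_old).
Step 2:
                  D         C         L         M
  init      0.03801   0.09555   0.02152     1.212
  Δ        -0.01586  -0.01058  0.005288  0.005288
  eq        0.02214   0.08498   0.02681     1.217
  solve Keq expr → x = 0.005288; check Q = 4.1630e+05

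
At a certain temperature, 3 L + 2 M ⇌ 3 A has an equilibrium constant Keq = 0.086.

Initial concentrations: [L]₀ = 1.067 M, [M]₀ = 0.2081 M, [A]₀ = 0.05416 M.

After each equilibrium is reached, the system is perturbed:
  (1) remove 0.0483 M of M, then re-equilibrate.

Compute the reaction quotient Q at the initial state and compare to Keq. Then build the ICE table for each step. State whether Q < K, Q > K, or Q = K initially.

Q₀ = 0.00302 vs Keq = 0.086 ⇒ Q<K, forward
Step 1:
                  L         M         A
  init        1.067    0.2081   0.05416
  Δ        -0.07424  -0.04949   0.07424
  eq         0.9928    0.1586    0.1284
  solve Keq expr → x = 0.02475; check Q = 0.086
Then remove 0.0483 M of M.
Step 2:
                  L         M         A
  init       0.9928    0.1103    0.1284
  Δ         0.01831   0.01221  -0.01831
  eq          1.011    0.1225    0.1101
  solve Keq expr → x = -0.006104; check Q = 0.086

Q₀ = 0.00302; Q < K (proceeds forward)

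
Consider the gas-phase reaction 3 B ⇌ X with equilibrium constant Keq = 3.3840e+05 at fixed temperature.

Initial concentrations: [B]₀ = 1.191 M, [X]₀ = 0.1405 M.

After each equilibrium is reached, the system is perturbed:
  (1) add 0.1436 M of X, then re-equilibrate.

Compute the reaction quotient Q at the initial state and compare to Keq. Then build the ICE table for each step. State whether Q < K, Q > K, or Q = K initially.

Q₀ = 0.08317 vs Keq = 3.3840e+05 ⇒ Q<K, forward
Step 1:
                  B         X
  I           1.191    0.1405
  C          -1.179    0.3931
  E         0.01164    0.5336
  solve Keq expr → x = 0.3931; check Q = 3.3840e+05
Then add 0.1436 M of X.
Step 2:
                  B         X
  I         0.01164    0.6772
  C       9.6034e-04 -3.2011e-04
  E          0.0126    0.6769
  solve Keq expr → x = -3.2011e-04; check Q = 3.3840e+05

Q₀ = 0.08317; Q < K (proceeds forward)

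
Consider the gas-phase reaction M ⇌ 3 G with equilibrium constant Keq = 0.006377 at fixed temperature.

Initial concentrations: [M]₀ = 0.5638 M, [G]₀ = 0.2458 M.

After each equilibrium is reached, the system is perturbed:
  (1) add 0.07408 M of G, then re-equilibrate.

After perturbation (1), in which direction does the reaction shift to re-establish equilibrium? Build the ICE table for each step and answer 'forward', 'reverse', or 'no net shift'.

Direction: reverse

Q₀ = 0.02634 vs Keq = 0.006377 ⇒ Q>K, reverse
Step 1:
                  M         G
  init       0.5638    0.2458
  Δ         0.02998  -0.08994
  eq         0.5938    0.1559
  solve Keq expr → x = -0.02998; check Q = 0.006377
Then add 0.07408 M of G.
Step 2:
                  M         G
  init       0.5938    0.2299
  Δ           0.024  -0.07201
  eq         0.6178    0.1579
  solve Keq expr → x = -0.024; check Q = 0.006377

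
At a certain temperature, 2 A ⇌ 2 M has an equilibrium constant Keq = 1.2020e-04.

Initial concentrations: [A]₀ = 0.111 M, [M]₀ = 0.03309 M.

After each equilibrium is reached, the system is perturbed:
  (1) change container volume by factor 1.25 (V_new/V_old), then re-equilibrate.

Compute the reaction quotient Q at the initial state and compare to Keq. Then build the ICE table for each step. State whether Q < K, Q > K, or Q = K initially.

Q₀ = 0.08887 vs Keq = 1.2020e-04 ⇒ Q>K, reverse
Step 1:
                  A         M
  init        0.111   0.03309
  Δ         0.03153  -0.03153
  eq         0.1425  0.001563
  solve Keq expr → x = -0.01576; check Q = 1.2020e-04
Then change container volume by factor 1.25 (V_new/V_old).
Step 2:
                  A         M
  init        0.114   0.00125
  Δ               0         0
  eq          0.114   0.00125
  solve Keq expr → x = 0; check Q = 1.2020e-04

Q₀ = 0.08887; Q > K (proceeds reverse)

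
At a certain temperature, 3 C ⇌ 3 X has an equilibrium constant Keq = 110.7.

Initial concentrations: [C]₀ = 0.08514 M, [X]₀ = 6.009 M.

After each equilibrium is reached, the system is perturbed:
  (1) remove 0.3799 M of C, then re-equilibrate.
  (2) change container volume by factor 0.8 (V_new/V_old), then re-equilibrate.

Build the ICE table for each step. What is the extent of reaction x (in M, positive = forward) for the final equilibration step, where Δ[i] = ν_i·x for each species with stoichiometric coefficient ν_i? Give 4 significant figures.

Q₀ = 3.5157e+05 vs Keq = 110.7 ⇒ Q>K, reverse
Step 1:
                   C          X
  Initial    0.08514      6.009
  Change      0.9653    -0.9653
  Equil         1.05      5.044
  solve Keq expr → x = -0.3218; check Q = 110.7
Then remove 0.3799 M of C.
Step 2:
                   C          X
  Initial     0.6705      5.044
  Change      0.3144    -0.3144
  Equil       0.9849      4.729
  solve Keq expr → x = -0.1048; check Q = 110.7
Then change container volume by factor 0.8 (V_new/V_old).
Step 3:
                   C          X
  Initial      1.231      5.912
  Change           0          0
  Equil        1.231      5.912
  solve Keq expr → x = 0; check Q = 110.7

x = 0 M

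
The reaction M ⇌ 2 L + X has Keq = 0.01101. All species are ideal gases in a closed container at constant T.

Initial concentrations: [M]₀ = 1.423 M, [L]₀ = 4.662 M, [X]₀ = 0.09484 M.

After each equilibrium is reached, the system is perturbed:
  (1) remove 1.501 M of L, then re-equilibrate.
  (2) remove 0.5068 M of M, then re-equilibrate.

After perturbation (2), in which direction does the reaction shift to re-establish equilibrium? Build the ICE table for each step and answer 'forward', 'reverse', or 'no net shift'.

Q₀ = 1.449 vs Keq = 0.01101 ⇒ Q>K, reverse
Step 1:
                   M          L          X
  Initial      1.423      4.662    0.09484
  Change     0.09401     -0.188   -0.09401
  Equil        1.517      4.474 8.3442e-04
  solve Keq expr → x = -0.09401; check Q = 0.01101
Then remove 1.501 M of L.
Step 2:
                   M          L          X
  Initial      1.517      2.973 8.3442e-04
  Change   -0.001051   0.002103   0.001051
  Equil        1.516      2.975   0.001886
  solve Keq expr → x = 0.001051; check Q = 0.01101
Then remove 0.5068 M of M.
Step 3:
                   M          L          X
  Initial      1.009      2.975   0.001886
  Change  6.2857e-04  -0.001257 -6.2857e-04
  Equil         1.01      2.974   0.001257
  solve Keq expr → x = -6.2857e-04; check Q = 0.01101

Direction: reverse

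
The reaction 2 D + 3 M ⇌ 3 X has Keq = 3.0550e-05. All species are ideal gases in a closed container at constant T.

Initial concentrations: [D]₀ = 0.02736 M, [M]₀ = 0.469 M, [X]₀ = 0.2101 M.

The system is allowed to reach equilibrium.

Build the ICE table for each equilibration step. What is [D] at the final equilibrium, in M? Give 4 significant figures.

Q₀ = 120.1 vs Keq = 3.0550e-05 ⇒ Q>K, reverse
Step 1:
                  D         M         X
  Initial   0.02736     0.469    0.2101
  Change     0.1359    0.2038   -0.2038
  Equil      0.1632    0.6728  0.006282
  solve Keq expr → x = -0.06794; check Q = 3.0550e-05

[D]_eq = 0.1632 M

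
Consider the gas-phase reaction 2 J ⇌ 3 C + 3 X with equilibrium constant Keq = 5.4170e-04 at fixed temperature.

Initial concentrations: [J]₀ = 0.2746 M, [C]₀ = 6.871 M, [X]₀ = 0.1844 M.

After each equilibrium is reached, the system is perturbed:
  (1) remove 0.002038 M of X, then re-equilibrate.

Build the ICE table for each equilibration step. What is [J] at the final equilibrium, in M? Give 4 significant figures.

[J]_eq = 0.3918 M

Q₀ = 26.97 vs Keq = 5.4170e-04 ⇒ Q>K, reverse
Step 1:
                  J         C         X
  init       0.2746     6.871    0.1844
  Δ          0.1186   -0.1779   -0.1779
  eq         0.3932     6.693  0.006537
  solve Keq expr → x = -0.05929; check Q = 5.4170e-04
Then remove 0.002038 M of X.
Step 2:
                  J         C         X
  init       0.3932     6.693  0.004499
  Δ       -0.001347  0.002021  0.002021
  eq         0.3918     6.695   0.00652
  solve Keq expr → x = 6.7370e-04; check Q = 5.4170e-04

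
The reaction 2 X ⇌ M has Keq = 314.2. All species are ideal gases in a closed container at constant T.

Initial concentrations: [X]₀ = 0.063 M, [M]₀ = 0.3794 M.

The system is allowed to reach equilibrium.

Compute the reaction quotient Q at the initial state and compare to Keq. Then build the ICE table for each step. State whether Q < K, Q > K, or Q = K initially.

Q₀ = 95.59; Q < K (proceeds forward)

Q₀ = 95.59 vs Keq = 314.2 ⇒ Q<K, forward
Step 1:
                  X         M
  init        0.063    0.3794
  Δ        -0.02762   0.01381
  eq        0.03538    0.3932
  solve Keq expr → x = 0.01381; check Q = 314.2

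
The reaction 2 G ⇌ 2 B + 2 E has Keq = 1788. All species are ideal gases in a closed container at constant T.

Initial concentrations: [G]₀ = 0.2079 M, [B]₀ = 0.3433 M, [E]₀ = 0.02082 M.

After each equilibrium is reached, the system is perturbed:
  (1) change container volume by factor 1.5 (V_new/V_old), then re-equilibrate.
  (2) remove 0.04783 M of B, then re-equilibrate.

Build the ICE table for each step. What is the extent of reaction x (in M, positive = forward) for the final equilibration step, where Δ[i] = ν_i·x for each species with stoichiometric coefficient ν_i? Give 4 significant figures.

x = 8.4559e-05 M

Q₀ = 0.001182 vs Keq = 1788 ⇒ Q<K, forward
Step 1:
                   G          B          E
  init        0.2079     0.3433    0.02082
  Δ           -0.205      0.205      0.205
  eq        0.002928     0.5483     0.2258
  solve Keq expr → x = 0.1025; check Q = 1788
Then change container volume by factor 1.5 (V_new/V_old).
Step 2:
                   G          B          E
  init      0.001952     0.3655     0.1505
  Δ       -6.4274e-04 6.4274e-04 6.4274e-04
  eq        0.001309     0.3662     0.1512
  solve Keq expr → x = 3.2137e-04; check Q = 1788
Then remove 0.04783 M of B.
Step 3:
                   G          B          E
  init      0.001309     0.3183     0.1512
  Δ       -1.6912e-04 1.6912e-04 1.6912e-04
  eq         0.00114     0.3185     0.1513
  solve Keq expr → x = 8.4559e-05; check Q = 1788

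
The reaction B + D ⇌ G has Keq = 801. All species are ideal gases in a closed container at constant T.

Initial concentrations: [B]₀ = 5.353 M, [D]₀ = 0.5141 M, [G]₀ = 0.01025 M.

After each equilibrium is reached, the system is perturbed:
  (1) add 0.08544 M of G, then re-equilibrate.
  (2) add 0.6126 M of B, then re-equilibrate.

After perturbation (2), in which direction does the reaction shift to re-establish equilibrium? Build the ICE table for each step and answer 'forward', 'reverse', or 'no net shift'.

Q₀ = 0.003725 vs Keq = 801 ⇒ Q<K, forward
Step 1:
                  B         D         G
  Initial     5.353    0.5141   0.01025
  Change     -0.514    -0.514     0.514
  Equil       4.839 1.3524e-04    0.5242
  solve Keq expr → x = 0.514; check Q = 801
Then add 0.08544 M of G.
Step 2:
                  B         D         G
  Initial     4.839 1.3524e-04    0.6097
  Change  2.2037e-05 2.2037e-05 -2.2037e-05
  Equil       4.839 1.5728e-04    0.6096
  solve Keq expr → x = -2.2037e-05; check Q = 801
Then add 0.6126 M of B.
Step 3:
                  B         D         G
  Initial     5.452 1.5728e-04    0.6096
  Change  -1.7669e-05 -1.7669e-05 1.7669e-05
  Equil       5.452 1.3961e-04    0.6097
  solve Keq expr → x = 1.7669e-05; check Q = 801

Direction: forward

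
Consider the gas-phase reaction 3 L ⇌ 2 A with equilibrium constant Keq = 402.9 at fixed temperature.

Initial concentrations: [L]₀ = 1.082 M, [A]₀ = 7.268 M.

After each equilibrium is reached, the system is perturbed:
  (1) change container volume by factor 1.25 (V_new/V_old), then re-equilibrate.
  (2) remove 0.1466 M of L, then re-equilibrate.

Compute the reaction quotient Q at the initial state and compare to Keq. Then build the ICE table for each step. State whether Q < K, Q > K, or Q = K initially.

Q₀ = 41.7 vs Keq = 402.9 ⇒ Q<K, forward
Step 1:
                   L          A
  init         1.082      7.268
  Δ          -0.5568     0.3712
  eq          0.5252      7.639
  solve Keq expr → x = 0.1856; check Q = 402.9
Then change container volume by factor 1.25 (V_new/V_old).
Step 2:
                   L          A
  init        0.4201      6.111
  Δ          0.03141   -0.02094
  eq          0.4515       6.09
  solve Keq expr → x = -0.01047; check Q = 402.9
Then remove 0.1466 M of L.
Step 3:
                   L          A
  init        0.3049       6.09
  Δ           0.1419   -0.09461
  eq          0.4469      5.996
  solve Keq expr → x = -0.0473; check Q = 402.9

Q₀ = 41.7; Q < K (proceeds forward)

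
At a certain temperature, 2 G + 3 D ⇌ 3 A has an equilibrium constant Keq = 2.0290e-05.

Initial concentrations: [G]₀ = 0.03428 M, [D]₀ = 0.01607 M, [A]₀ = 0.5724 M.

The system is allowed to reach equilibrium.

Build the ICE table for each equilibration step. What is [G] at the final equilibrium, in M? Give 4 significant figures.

[G]_eq = 0.4101 M

Q₀ = 3.8456e+07 vs Keq = 2.0290e-05 ⇒ Q>K, reverse
Step 1:
                    G           D           A
  init        0.03428     0.01607      0.5724
  Δ            0.3758      0.5637     -0.5637
  eq           0.4101      0.5797    0.008728
  solve Keq expr → x = -0.1879; check Q = 2.0290e-05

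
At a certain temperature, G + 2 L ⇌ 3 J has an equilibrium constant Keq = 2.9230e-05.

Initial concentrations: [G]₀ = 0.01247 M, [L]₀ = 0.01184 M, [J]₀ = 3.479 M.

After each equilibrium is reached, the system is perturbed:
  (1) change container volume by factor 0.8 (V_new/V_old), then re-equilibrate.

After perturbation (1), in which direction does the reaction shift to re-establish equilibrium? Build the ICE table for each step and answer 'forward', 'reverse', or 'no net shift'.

Direction: no net shift

Q₀ = 2.4088e+07 vs Keq = 2.9230e-05 ⇒ Q>K, reverse
Step 1:
                   G          L          J
  I          0.01247    0.01184      3.479
  C            1.141      2.282     -3.423
  E            1.153      2.294    0.05619
  solve Keq expr → x = -1.141; check Q = 2.9230e-05
Then change container volume by factor 0.8 (V_new/V_old).
Step 2:
                   G          L          J
  I            1.442      2.867    0.07023
  C                0          0          0
  E            1.442      2.867    0.07023
  solve Keq expr → x = 0; check Q = 2.9230e-05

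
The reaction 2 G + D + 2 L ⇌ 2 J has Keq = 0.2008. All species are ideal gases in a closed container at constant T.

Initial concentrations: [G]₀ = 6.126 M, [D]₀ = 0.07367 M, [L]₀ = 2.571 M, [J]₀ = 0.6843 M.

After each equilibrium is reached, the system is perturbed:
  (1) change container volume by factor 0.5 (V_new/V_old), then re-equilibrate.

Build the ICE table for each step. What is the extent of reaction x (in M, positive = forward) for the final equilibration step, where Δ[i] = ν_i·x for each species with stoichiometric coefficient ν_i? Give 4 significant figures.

x = 0.02546 M

Q₀ = 0.02562 vs Keq = 0.2008 ⇒ Q<K, forward
Step 1:
                    G           D           L           J
  init          6.126     0.07367       2.571      0.6843
  Δ           -0.1178    -0.05892     -0.1178      0.1178
  eq            6.008     0.01475       2.453      0.8021
  solve Keq expr → x = 0.05892; check Q = 0.2008
Then change container volume by factor 0.5 (V_new/V_old).
Step 2:
                    G           D           L           J
  init          12.02      0.0295       4.906       1.604
  Δ          -0.05092    -0.02546    -0.05092     0.05092
  eq            11.97    0.004042       4.855       1.655
  solve Keq expr → x = 0.02546; check Q = 0.2008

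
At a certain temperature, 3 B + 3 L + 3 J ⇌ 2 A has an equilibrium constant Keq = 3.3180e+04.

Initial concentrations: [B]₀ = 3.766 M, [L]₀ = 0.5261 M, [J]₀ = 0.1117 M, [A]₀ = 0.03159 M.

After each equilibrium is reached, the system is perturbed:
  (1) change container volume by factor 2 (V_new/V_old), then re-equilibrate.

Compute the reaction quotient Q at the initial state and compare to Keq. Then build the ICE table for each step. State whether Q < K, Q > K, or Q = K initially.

Q₀ = 0.09206 vs Keq = 3.3180e+04 ⇒ Q<K, forward
Step 1:
                  B         L         J         A
  Initial     3.766    0.5261    0.1117   0.03159
  Change    -0.1072   -0.1072   -0.1072   0.07149
  Equil       3.659    0.4189  0.004464    0.1031
  solve Keq expr → x = 0.03575; check Q = 3.3180e+04
Then change container volume by factor 2 (V_new/V_old).
Step 2:
                  B         L         J         A
  Initial     1.829    0.2094  0.002232   0.05154
  Change   0.007824  0.007824  0.007824 -0.005216
  Equil       1.837    0.2173   0.01006   0.04632
  solve Keq expr → x = -0.002608; check Q = 3.3180e+04

Q₀ = 0.09206; Q < K (proceeds forward)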